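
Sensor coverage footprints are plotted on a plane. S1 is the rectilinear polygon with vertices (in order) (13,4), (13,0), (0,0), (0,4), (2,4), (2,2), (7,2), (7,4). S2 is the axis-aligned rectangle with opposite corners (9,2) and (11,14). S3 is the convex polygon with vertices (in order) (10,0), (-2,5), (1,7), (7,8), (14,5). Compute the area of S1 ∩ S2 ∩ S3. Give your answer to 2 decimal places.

4.00

The intersection is the polygon with vertices (11,2), (9,2), (9,4), (11,4).
By the shoelace formula its area is 4.00.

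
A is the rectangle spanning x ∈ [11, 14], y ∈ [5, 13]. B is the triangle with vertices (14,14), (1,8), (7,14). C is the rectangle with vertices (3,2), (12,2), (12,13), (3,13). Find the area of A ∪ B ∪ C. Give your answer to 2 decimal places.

122.49

By inclusion–exclusion:
Individual areas: |A| = 24, |B| = 21, |C| = 99.
|A∩B| = 0.1603.
|A∩C|: x∈[11,12], y∈[5,13] → 1·8 = 8.
|B∩C| = 13.5064.
|A∩B∩C| = 0.1603.
|A ∪ B ∪ C| = 144 − 21.6667 + 0.1603 = 122.49.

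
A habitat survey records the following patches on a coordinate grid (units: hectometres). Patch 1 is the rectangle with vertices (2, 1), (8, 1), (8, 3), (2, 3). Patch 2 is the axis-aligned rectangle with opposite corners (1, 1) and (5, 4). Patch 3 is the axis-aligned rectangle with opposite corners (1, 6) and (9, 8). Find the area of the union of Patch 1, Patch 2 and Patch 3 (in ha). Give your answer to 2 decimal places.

34.00

By inclusion–exclusion:
Individual areas: |Patch 1| = 12, |Patch 2| = 12, |Patch 3| = 16.
|Patch 1∩Patch 2|: x∈[2,5], y∈[1,3] → 3·2 = 6.
|Patch 1∩Patch 3| = 0 (no overlap).
|Patch 2∩Patch 3| = 0 (no overlap).
|Patch 1∩Patch 2∩Patch 3| = 0.
|Patch 1 ∪ Patch 2 ∪ Patch 3| = 40 − 6 + 0 = 34.00.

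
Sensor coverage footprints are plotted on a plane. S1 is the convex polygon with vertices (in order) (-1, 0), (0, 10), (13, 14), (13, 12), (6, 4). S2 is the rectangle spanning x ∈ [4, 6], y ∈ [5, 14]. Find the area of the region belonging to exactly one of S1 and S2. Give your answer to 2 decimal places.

|S1| = 91, |S2| = 18, |S1∩S2| = 13.0769.
|S1 △ S2| = |S1| + |S2| − 2·|S1∩S2| = 91 + 18 − 26.1538 = 82.85.

82.85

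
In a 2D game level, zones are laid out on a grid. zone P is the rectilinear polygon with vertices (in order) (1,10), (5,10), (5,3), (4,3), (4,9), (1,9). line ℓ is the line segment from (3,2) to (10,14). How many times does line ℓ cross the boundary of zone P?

2

The segment meets the boundary at (5,5.429), (4,3.714).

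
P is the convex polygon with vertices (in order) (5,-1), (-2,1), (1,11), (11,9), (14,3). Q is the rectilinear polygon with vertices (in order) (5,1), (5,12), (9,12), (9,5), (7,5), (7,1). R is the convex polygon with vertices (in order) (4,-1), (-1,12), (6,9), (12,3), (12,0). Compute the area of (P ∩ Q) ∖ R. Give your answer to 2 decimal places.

7.49

|P ∩ Q| = 27.2.
|(P ∩ Q) ∩ R| = 19.7143.
|(P ∩ Q) ∖ R| = 27.2 − 19.7143 = 7.49.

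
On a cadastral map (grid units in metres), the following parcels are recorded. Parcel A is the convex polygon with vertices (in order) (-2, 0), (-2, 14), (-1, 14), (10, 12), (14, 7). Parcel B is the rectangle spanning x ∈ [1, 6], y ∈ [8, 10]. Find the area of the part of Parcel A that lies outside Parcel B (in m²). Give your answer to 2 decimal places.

129.00

|Parcel A| = 139, |Parcel A∩Parcel B| = 10.
|Parcel A ∖ Parcel B| = |Parcel A| − |Parcel A∩Parcel B| = 139 − 10 = 129.00.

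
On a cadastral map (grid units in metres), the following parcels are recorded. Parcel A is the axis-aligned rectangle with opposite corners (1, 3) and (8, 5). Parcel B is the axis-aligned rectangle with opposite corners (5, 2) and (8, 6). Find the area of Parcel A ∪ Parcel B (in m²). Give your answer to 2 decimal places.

By inclusion–exclusion:
Individual areas: |Parcel A| = 14, |Parcel B| = 12.
|Parcel A∩Parcel B|: x∈[5,8], y∈[3,5] → 3·2 = 6.
|Parcel A ∪ Parcel B| = 26 − 6 = 20.00.

20.00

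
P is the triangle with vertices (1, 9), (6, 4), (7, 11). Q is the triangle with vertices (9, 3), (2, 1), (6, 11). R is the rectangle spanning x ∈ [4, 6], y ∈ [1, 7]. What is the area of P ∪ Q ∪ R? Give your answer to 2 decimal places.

By inclusion–exclusion:
Individual areas: |P| = 20, |Q| = 31, |R| = 12.
|P∩Q| = 9.4903.
|P∩R| = 4.
|Q∩R| = 10.0857.
|P∩Q∩R| = 3.8.
|P ∪ Q ∪ R| = 63 − 23.576 + 3.8 = 43.22.

43.22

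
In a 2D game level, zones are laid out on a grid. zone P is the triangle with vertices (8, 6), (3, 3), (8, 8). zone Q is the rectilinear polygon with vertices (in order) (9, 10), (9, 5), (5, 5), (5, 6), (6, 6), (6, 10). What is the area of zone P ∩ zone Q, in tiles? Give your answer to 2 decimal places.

The intersection is the polygon with vertices (6.333,5), (5,5), (6,6), (8,8), (8,6).
By the shoelace formula its area is 3.67.

3.67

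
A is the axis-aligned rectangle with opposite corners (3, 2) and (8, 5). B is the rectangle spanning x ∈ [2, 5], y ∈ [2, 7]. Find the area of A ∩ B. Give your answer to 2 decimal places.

|A∩B|: x∈[3,5], y∈[2,5] → 2·3 = 6.

6.00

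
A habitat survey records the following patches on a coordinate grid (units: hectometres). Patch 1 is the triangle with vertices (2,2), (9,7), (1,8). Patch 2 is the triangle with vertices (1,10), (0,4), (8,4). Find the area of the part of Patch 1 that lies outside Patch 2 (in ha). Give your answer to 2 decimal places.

|Patch 1| = 23.5, |Patch 1∩Patch 2| = 14.9402.
|Patch 1 ∖ Patch 2| = |Patch 1| − |Patch 1∩Patch 2| = 23.5 − 14.9402 = 8.56.

8.56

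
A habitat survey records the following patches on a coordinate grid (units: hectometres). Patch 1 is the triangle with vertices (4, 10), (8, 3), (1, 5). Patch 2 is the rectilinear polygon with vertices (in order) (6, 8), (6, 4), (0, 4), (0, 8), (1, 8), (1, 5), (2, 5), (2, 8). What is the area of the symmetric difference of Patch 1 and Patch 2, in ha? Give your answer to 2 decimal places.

13.35

|Patch 1| = 20.5, |Patch 2| = 21, |Patch 1∩Patch 2| = 14.0738.
|Patch 1 △ Patch 2| = |Patch 1| + |Patch 2| − 2·|Patch 1∩Patch 2| = 20.5 + 21 − 28.1476 = 13.35.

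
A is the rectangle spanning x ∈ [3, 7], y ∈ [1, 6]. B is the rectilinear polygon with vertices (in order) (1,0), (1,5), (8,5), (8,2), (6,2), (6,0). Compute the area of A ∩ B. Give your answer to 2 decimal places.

15.00

The intersection is the polygon with vertices (7,2), (6,2), (6,1), (3,1), (3,5), (7,5).
By the shoelace formula its area is 15.00.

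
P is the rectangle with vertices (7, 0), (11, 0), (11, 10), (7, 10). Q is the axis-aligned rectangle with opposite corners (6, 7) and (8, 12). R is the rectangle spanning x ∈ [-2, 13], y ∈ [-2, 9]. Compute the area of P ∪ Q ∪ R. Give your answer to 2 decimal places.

174.00

By inclusion–exclusion:
Individual areas: |P| = 40, |Q| = 10, |R| = 165.
|P∩Q|: x∈[7,8], y∈[7,10] → 1·3 = 3.
|P∩R|: x∈[7,11], y∈[0,9] → 4·9 = 36.
|Q∩R|: x∈[6,8], y∈[7,9] → 2·2 = 4.
|P∩Q∩R| = 2.
|P ∪ Q ∪ R| = 215 − 43 + 2 = 174.00.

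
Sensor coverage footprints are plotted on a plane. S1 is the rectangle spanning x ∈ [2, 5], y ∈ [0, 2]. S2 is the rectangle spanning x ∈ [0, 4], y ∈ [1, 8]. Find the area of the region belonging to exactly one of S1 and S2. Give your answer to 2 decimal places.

30.00

|S1∩S2|: x∈[2,4], y∈[1,2] → 2·1 = 2.
|S1 △ S2| = |S1| + |S2| − 2·|S1∩S2| = 6 + 28 − 4 = 30.00.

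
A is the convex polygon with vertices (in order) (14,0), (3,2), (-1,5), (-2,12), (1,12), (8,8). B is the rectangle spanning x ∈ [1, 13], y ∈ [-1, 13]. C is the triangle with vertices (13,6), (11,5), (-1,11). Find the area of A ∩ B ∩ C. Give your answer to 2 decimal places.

6.83

The intersection is the polygon with vertices (1,10.286), (8.22,7.707), (9.8,5.6), (1,10).
By the shoelace formula its area is 6.83.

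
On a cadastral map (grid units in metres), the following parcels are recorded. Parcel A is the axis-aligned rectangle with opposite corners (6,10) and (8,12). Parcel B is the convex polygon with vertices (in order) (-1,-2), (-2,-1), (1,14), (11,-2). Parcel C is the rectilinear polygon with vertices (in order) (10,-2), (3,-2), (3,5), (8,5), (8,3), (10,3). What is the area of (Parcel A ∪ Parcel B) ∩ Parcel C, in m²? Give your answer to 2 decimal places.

The region (Parcel A ∪ Parcel B) ∩ Parcel C is the polygon with vertices (10,-0.4), (10,-2), (3,-2), (3,5), (6.625,5).
By the shoelace formula its area is 39.89.

39.89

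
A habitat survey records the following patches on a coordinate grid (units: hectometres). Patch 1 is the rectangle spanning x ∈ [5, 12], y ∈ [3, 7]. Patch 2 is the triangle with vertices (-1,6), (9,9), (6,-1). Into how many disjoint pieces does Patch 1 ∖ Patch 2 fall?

1

Patch 1 ∖ Patch 2 is a single connected region.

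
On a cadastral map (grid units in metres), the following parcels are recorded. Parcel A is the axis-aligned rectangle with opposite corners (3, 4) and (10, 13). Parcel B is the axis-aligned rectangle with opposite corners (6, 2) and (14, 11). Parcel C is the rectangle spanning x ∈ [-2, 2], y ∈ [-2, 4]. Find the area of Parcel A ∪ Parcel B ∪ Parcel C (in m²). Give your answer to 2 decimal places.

By inclusion–exclusion:
Individual areas: |Parcel A| = 63, |Parcel B| = 72, |Parcel C| = 24.
|Parcel A∩Parcel B|: x∈[6,10], y∈[4,11] → 4·7 = 28.
|Parcel A∩Parcel C| = 0 (no overlap).
|Parcel B∩Parcel C| = 0 (no overlap).
|Parcel A∩Parcel B∩Parcel C| = 0.
|Parcel A ∪ Parcel B ∪ Parcel C| = 159 − 28 + 0 = 131.00.

131.00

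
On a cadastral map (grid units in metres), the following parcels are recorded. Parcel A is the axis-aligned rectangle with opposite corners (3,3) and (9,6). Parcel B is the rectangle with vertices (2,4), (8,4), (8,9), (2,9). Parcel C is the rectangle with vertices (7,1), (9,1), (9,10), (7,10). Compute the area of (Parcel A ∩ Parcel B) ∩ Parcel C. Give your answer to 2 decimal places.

2.00

The region (Parcel A ∩ Parcel B) ∩ Parcel C is the polygon with vertices (8,6), (8,4), (7,4), (7,6).
By the shoelace formula its area is 2.00.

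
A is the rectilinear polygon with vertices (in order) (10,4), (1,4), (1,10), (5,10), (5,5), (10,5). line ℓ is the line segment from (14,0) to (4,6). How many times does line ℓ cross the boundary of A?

3

The segment meets the boundary at (5,5.4), (5.667,5), (7.333,4).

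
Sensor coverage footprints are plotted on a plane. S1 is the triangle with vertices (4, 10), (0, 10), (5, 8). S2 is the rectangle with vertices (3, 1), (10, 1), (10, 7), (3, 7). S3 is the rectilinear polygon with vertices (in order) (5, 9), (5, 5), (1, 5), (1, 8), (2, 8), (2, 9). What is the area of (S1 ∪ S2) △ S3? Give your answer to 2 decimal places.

|S1 ∪ S2| = 46.
|(S1 ∪ S2) ∩ S3| = 5.
|(S1 ∪ S2) △ S3| = 46 + 15 − 10 = 51.00.

51.00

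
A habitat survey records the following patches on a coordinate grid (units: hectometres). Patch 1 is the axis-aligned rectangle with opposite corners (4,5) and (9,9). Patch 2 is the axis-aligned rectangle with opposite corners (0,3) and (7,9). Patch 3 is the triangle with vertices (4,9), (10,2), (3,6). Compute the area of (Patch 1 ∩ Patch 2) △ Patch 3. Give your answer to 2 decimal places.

11.32

|Patch 1 ∩ Patch 2| = 12.
|(Patch 1 ∩ Patch 2) ∩ Patch 3| = 6.5893.
|(Patch 1 ∩ Patch 2) △ Patch 3| = 12 + 12.5 − 13.1786 = 11.32.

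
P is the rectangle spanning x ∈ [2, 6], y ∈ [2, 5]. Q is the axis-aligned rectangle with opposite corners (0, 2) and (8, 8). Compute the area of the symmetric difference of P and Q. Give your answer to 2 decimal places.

|P∩Q|: x∈[2,6], y∈[2,5] → 4·3 = 12.
|P △ Q| = |P| + |Q| − 2·|P∩Q| = 12 + 48 − 24 = 36.00.

36.00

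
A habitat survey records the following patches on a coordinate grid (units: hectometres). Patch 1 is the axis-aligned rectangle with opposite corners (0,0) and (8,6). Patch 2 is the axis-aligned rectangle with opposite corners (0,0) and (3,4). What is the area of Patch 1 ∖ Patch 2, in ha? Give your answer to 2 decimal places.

|Patch 1∩Patch 2|: x∈[0,3], y∈[0,4] → 3·4 = 12.
|Patch 1| = 48.
|Patch 1 ∖ Patch 2| = |Patch 1| − |Patch 1∩Patch 2| = 48 − 12 = 36.00.

36.00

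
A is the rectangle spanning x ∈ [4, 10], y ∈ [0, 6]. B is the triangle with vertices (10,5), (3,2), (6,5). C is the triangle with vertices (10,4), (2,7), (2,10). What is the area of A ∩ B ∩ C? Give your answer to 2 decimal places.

0.47

The intersection is the polygon with vertices (8.667,5), (9.152,4.636), (8.756,4.467), (7.333,5).
By the shoelace formula its area is 0.47.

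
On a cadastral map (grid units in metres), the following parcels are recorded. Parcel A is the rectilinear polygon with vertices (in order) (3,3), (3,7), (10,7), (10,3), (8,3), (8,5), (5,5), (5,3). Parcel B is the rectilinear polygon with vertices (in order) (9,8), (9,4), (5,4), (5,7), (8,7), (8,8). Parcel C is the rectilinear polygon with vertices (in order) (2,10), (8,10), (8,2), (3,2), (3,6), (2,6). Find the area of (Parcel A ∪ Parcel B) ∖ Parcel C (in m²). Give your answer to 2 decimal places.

|Parcel A ∪ Parcel B| = 26.
|(Parcel A ∪ Parcel B) ∩ Parcel C| = 17.
|(Parcel A ∪ Parcel B) ∖ Parcel C| = 26 − 17 = 9.00.

9.00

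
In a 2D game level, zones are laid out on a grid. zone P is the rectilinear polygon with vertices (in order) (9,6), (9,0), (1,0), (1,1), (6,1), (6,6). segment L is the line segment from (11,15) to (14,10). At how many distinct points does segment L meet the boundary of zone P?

0

The segment lies entirely outside zone P and never meets its boundary.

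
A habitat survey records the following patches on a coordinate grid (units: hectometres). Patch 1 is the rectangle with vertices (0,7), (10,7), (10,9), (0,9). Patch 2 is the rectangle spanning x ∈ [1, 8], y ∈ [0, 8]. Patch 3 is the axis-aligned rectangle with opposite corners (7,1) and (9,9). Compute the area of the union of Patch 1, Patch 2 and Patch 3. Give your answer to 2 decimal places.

75.00

By inclusion–exclusion:
Individual areas: |Patch 1| = 20, |Patch 2| = 56, |Patch 3| = 16.
|Patch 1∩Patch 2|: x∈[1,8], y∈[7,8] → 7·1 = 7.
|Patch 1∩Patch 3|: x∈[7,9], y∈[7,9] → 2·2 = 4.
|Patch 2∩Patch 3|: x∈[7,8], y∈[1,8] → 1·7 = 7.
|Patch 1∩Patch 2∩Patch 3| = 1.
|Patch 1 ∪ Patch 2 ∪ Patch 3| = 92 − 18 + 1 = 75.00.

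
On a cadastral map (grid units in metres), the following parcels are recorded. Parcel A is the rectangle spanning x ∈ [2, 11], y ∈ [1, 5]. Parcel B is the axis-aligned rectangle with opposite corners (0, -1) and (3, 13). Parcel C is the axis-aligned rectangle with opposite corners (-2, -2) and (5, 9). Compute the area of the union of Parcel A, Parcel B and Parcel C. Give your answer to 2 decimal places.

113.00

By inclusion–exclusion:
Individual areas: |Parcel A| = 36, |Parcel B| = 42, |Parcel C| = 77.
|Parcel A∩Parcel B|: x∈[2,3], y∈[1,5] → 1·4 = 4.
|Parcel A∩Parcel C|: x∈[2,5], y∈[1,5] → 3·4 = 12.
|Parcel B∩Parcel C|: x∈[0,3], y∈[-1,9] → 3·10 = 30.
|Parcel A∩Parcel B∩Parcel C| = 4.
|Parcel A ∪ Parcel B ∪ Parcel C| = 155 − 46 + 4 = 113.00.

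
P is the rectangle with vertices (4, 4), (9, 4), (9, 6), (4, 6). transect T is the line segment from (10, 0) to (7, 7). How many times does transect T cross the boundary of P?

The segment meets the boundary at (7.429,6), (8.286,4).

2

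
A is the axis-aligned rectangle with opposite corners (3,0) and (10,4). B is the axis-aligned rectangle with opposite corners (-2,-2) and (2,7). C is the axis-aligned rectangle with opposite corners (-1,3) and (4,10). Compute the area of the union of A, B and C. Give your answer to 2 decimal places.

86.00

By inclusion–exclusion:
Individual areas: |A| = 28, |B| = 36, |C| = 35.
|A∩B| = 0 (no overlap).
|A∩C|: x∈[3,4], y∈[3,4] → 1·1 = 1.
|B∩C|: x∈[-1,2], y∈[3,7] → 3·4 = 12.
|A∩B∩C| = 0.
|A ∪ B ∪ C| = 99 − 13 + 0 = 86.00.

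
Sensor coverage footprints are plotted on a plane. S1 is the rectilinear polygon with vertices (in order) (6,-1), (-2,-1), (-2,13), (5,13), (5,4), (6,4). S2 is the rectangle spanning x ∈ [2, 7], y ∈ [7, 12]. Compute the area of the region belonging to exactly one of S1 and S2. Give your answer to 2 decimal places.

98.00

|S1| = 103, |S2| = 25, |S1∩S2| = 15.
|S1 △ S2| = |S1| + |S2| − 2·|S1∩S2| = 103 + 25 − 30 = 98.00.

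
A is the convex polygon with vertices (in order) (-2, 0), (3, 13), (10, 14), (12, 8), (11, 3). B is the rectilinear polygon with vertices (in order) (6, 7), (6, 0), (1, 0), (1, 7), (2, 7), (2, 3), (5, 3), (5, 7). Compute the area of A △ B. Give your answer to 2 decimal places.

113.69

|A| = 124, |B| = 23, |A∩B| = 16.6538.
|A △ B| = |A| + |B| − 2·|A∩B| = 124 + 23 − 33.3077 = 113.69.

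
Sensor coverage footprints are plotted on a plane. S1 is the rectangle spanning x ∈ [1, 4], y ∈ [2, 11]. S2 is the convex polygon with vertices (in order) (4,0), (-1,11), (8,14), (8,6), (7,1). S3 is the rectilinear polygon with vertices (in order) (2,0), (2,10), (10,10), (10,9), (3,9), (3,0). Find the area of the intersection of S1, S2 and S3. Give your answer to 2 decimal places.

The intersection is the polygon with vertices (4,9), (3,9), (3,2.2), (2,4.4), (2,10), (4,10).
By the shoelace formula its area is 7.70.

7.70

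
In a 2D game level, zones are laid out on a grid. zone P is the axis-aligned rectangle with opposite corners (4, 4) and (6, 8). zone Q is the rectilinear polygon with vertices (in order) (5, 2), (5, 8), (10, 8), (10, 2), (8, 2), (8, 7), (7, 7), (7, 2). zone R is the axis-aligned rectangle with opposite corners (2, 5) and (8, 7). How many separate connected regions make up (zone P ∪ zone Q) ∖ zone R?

(zone P ∪ zone Q) ∖ zone R splits into 2 disjoint pieces (area 16, area 7).

2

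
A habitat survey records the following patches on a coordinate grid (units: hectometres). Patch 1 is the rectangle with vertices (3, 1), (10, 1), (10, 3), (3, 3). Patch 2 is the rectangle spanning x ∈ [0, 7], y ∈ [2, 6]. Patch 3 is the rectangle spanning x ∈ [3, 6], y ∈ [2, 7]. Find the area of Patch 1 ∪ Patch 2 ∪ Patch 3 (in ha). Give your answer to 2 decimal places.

By inclusion–exclusion:
Individual areas: |Patch 1| = 14, |Patch 2| = 28, |Patch 3| = 15.
|Patch 1∩Patch 2|: x∈[3,7], y∈[2,3] → 4·1 = 4.
|Patch 1∩Patch 3|: x∈[3,6], y∈[2,3] → 3·1 = 3.
|Patch 2∩Patch 3|: x∈[3,6], y∈[2,6] → 3·4 = 12.
|Patch 1∩Patch 2∩Patch 3| = 3.
|Patch 1 ∪ Patch 2 ∪ Patch 3| = 57 − 19 + 3 = 41.00.

41.00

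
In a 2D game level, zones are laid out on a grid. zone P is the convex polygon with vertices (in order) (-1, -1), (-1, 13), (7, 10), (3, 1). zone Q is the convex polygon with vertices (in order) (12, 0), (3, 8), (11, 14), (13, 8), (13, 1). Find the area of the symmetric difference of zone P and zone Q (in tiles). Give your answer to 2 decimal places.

128.00

|zone P| = 70, |zone Q| = 73.5, |zone P∩zone Q| = 7.7502.
|zone P △ zone Q| = |zone P| + |zone Q| − 2·|zone P∩zone Q| = 70 + 73.5 − 15.5005 = 128.00.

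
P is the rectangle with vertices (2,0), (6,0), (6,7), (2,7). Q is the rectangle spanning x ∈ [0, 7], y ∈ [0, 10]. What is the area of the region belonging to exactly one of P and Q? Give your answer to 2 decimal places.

42.00

|P∩Q|: x∈[2,6], y∈[0,7] → 4·7 = 28.
|P △ Q| = |P| + |Q| − 2·|P∩Q| = 28 + 70 − 56 = 42.00.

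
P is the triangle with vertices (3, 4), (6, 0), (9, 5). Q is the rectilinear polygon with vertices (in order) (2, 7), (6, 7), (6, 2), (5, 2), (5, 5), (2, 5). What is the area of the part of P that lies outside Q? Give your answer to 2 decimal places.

|P| = 13.5, |P∩Q| = 2.4167.
|P ∖ Q| = |P| − |P∩Q| = 13.5 − 2.4167 = 11.08.

11.08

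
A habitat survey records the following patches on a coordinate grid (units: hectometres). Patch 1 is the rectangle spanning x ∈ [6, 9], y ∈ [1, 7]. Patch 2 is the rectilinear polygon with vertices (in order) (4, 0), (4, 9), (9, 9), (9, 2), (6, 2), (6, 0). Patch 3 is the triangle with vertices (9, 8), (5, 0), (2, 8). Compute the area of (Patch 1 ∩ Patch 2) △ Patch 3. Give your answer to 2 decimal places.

|Patch 1 ∩ Patch 2| = 15.
|(Patch 1 ∩ Patch 2) ∩ Patch 3| = 6.25.
|(Patch 1 ∩ Patch 2) △ Patch 3| = 15 + 28 − 12.5 = 30.50.

30.50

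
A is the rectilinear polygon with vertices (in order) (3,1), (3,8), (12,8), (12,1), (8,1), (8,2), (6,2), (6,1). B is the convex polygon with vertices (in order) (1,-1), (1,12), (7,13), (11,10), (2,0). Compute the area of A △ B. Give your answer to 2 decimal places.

|A| = 61, |B| = 76.5, |A∩B| = 21.3556.
|A △ B| = |A| + |B| − 2·|A∩B| = 61 + 76.5 − 42.7111 = 94.79.

94.79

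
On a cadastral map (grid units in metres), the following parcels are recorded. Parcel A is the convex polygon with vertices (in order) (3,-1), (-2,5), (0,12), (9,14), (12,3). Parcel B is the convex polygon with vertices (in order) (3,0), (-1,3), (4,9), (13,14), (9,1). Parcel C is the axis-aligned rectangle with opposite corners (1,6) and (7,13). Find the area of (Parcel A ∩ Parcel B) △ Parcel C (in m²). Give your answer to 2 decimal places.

|Parcel A ∩ Parcel B| = 83.1195.
|(Parcel A ∩ Parcel B) ∩ Parcel C| = 15.25.
|(Parcel A ∩ Parcel B) △ Parcel C| = 83.1195 + 42 − 30.5 = 94.62.

94.62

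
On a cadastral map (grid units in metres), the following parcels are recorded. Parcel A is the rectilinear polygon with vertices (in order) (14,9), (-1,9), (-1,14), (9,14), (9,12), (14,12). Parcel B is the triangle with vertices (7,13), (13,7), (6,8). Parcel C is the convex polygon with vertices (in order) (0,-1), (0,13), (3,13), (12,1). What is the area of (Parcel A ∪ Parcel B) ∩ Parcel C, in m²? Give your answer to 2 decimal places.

18.34

|Parcel A ∪ Parcel B| = 73.4.
|(Parcel A ∪ Parcel B) ∩ Parcel C| = 18.34.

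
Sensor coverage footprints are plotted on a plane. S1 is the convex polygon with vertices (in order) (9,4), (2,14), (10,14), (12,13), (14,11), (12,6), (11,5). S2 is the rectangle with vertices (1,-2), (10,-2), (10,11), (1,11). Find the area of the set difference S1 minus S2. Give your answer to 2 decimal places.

44.60

|S1| = 68.5, |S1∩S2| = 23.9.
|S1 ∖ S2| = |S1| − |S1∩S2| = 68.5 − 23.9 = 44.60.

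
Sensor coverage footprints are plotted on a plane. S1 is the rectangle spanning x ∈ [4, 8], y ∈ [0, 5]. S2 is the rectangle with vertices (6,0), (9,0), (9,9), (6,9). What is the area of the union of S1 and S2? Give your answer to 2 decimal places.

37.00

By inclusion–exclusion:
Individual areas: |S1| = 20, |S2| = 27.
|S1∩S2|: x∈[6,8], y∈[0,5] → 2·5 = 10.
|S1 ∪ S2| = 47 − 10 = 37.00.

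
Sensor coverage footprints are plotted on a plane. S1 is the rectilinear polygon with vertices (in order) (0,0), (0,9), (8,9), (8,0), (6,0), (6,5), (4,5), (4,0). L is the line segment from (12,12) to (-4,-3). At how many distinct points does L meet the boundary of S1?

4

The segment meets the boundary at (0,0.75), (4,4.5), (4.533,5), (8,8.25).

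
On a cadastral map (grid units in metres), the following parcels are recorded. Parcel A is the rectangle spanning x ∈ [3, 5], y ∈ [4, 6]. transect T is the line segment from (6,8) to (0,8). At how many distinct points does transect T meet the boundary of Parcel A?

0

The segment lies entirely outside Parcel A and never meets its boundary.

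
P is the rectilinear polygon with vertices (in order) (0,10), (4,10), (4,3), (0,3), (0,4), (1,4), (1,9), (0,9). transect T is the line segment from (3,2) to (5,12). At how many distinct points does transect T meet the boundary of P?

2

The segment meets the boundary at (4,7), (3.2,3).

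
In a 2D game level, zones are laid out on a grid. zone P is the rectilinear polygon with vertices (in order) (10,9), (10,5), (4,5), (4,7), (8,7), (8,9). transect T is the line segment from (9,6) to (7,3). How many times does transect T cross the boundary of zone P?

1

The segment meets the boundary at (8.333,5).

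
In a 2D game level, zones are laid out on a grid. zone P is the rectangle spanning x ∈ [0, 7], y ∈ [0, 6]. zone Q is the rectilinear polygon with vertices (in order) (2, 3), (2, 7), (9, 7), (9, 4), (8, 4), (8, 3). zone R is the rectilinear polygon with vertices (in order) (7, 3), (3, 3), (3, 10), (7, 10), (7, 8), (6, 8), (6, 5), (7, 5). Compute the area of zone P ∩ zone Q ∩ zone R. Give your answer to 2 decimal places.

11.00

The intersection is the polygon with vertices (7,3), (3,3), (3,6), (6,6), (6,5), (7,5).
By the shoelace formula its area is 11.00.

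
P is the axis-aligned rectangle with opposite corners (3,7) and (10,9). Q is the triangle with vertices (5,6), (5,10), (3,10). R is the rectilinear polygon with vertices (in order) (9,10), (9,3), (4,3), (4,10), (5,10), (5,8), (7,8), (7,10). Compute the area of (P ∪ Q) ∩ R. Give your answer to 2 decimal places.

9.25

|P ∪ Q| = 16.
|(P ∪ Q) ∩ R| = 9.25.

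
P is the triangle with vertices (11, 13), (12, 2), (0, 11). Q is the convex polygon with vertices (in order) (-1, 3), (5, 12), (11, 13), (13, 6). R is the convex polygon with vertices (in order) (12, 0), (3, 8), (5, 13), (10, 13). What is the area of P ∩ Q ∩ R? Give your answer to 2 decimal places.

42.09

The intersection is the polygon with vertices (8.074,4.944), (3.231,8.577), (4,10.5), (4.931,11.897), (10.027,12.823), (11.138,5.601).
By the shoelace formula its area is 42.09.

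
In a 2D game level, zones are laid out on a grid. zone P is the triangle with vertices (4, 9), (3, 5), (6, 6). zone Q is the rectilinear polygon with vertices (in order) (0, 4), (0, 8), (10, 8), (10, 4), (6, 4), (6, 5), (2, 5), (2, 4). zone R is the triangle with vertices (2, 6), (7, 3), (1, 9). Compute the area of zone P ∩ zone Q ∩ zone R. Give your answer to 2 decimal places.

The intersection is the polygon with vertices (3.429,5.143), (3.087,5.348), (3.4,6.6), (4.5,5.5).
By the shoelace formula its area is 1.03.

1.03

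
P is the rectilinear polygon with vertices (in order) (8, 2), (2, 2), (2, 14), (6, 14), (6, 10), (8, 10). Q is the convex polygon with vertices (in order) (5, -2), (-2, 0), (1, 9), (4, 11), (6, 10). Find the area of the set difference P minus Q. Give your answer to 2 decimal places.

|P| = 64, |P∩Q| = 31.
|P ∖ Q| = |P| − |P∩Q| = 64 − 31 = 33.00.

33.00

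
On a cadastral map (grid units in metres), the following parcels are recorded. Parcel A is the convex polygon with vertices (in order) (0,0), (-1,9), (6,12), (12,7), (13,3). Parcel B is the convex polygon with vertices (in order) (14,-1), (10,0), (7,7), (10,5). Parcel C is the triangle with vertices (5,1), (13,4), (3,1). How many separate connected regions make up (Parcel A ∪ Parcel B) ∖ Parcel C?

2

(Parcel A ∪ Parcel B) ∖ Parcel C splits into 2 disjoint pieces (area 105.2829, area 12.2968).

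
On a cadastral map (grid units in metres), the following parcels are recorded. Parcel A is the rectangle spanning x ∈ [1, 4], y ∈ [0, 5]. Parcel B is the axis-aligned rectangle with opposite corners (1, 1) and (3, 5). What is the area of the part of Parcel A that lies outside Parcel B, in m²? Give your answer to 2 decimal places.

|Parcel A∩Parcel B|: x∈[1,3], y∈[1,5] → 2·4 = 8.
|Parcel A| = 15.
|Parcel A ∖ Parcel B| = |Parcel A| − |Parcel A∩Parcel B| = 15 − 8 = 7.00.

7.00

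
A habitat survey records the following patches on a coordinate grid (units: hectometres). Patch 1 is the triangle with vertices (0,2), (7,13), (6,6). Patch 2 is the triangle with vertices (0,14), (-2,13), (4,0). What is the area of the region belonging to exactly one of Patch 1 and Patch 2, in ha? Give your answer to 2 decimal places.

32.63

|Patch 1| = 19, |Patch 2| = 16, |Patch 1∩Patch 2| = 1.1845.
|Patch 1 △ Patch 2| = |Patch 1| + |Patch 2| − 2·|Patch 1∩Patch 2| = 19 + 16 − 2.369 = 32.63.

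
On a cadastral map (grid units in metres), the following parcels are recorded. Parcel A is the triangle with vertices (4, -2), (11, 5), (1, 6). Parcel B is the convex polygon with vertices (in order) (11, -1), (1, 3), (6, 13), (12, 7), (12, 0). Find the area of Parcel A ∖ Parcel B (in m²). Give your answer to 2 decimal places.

9.52

|Parcel A| = 38.5, |Parcel A∩Parcel B| = 28.979.
|Parcel A ∖ Parcel B| = |Parcel A| − |Parcel A∩Parcel B| = 38.5 − 28.979 = 9.52.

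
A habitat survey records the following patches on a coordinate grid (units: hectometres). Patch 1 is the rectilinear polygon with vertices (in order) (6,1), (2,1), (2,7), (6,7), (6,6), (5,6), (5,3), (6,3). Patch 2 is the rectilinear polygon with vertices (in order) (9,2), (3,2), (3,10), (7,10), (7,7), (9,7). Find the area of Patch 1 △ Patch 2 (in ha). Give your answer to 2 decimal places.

|Patch 1| = 21, |Patch 2| = 42, |Patch 1∩Patch 2| = 12.
|Patch 1 △ Patch 2| = |Patch 1| + |Patch 2| − 2·|Patch 1∩Patch 2| = 21 + 42 − 24 = 39.00.

39.00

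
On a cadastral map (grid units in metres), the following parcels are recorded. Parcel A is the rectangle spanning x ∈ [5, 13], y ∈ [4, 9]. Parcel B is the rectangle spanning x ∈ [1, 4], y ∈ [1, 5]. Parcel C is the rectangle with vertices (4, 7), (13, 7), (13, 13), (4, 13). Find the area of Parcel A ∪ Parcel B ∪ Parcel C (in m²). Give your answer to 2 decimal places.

90.00

By inclusion–exclusion:
Individual areas: |Parcel A| = 40, |Parcel B| = 12, |Parcel C| = 54.
|Parcel A∩Parcel B| = 0 (no overlap).
|Parcel A∩Parcel C|: x∈[5,13], y∈[7,9] → 8·2 = 16.
|Parcel B∩Parcel C| = 0 (no overlap).
|Parcel A∩Parcel B∩Parcel C| = 0.
|Parcel A ∪ Parcel B ∪ Parcel C| = 106 − 16 + 0 = 90.00.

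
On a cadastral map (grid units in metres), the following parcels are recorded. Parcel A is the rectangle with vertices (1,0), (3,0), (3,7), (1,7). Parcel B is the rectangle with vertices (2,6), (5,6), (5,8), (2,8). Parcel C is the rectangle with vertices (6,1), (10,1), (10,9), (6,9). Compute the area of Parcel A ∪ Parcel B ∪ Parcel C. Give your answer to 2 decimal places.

By inclusion–exclusion:
Individual areas: |Parcel A| = 14, |Parcel B| = 6, |Parcel C| = 32.
|Parcel A∩Parcel B|: x∈[2,3], y∈[6,7] → 1·1 = 1.
|Parcel A∩Parcel C| = 0 (no overlap).
|Parcel B∩Parcel C| = 0 (no overlap).
|Parcel A∩Parcel B∩Parcel C| = 0.
|Parcel A ∪ Parcel B ∪ Parcel C| = 52 − 1 + 0 = 51.00.

51.00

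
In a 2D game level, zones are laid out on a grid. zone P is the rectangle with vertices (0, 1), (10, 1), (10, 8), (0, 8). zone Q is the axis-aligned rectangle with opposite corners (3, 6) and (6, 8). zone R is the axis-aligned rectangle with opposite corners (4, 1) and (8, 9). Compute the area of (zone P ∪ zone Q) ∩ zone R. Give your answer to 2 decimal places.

28.00

The region (zone P ∪ zone Q) ∩ zone R is the polygon with vertices (4,1), (4,8), (6,8), (8,8), (8,1).
By the shoelace formula its area is 28.00.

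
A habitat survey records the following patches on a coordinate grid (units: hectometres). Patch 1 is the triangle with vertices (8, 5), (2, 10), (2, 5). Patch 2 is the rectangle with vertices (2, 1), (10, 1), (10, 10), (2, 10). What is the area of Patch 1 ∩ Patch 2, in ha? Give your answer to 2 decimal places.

15.00

The intersection is the polygon with vertices (8,5), (2,5), (2,10).
By the shoelace formula its area is 15.00.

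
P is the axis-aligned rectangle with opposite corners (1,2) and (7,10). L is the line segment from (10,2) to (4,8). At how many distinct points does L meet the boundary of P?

1

The segment meets the boundary at (7,5).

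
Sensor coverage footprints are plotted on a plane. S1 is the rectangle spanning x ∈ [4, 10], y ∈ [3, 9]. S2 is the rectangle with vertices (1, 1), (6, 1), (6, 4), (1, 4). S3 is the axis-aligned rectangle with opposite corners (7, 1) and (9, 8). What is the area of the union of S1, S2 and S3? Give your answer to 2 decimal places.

By inclusion–exclusion:
Individual areas: |S1| = 36, |S2| = 15, |S3| = 14.
|S1∩S2|: x∈[4,6], y∈[3,4] → 2·1 = 2.
|S1∩S3|: x∈[7,9], y∈[3,8] → 2·5 = 10.
|S2∩S3| = 0 (no overlap).
|S1∩S2∩S3| = 0.
|S1 ∪ S2 ∪ S3| = 65 − 12 + 0 = 53.00.

53.00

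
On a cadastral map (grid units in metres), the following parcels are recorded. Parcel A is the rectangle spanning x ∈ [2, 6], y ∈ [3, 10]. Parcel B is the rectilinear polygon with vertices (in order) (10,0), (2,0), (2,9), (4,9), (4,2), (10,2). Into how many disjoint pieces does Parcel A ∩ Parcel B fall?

Parcel A ∩ Parcel B is a single connected region.

1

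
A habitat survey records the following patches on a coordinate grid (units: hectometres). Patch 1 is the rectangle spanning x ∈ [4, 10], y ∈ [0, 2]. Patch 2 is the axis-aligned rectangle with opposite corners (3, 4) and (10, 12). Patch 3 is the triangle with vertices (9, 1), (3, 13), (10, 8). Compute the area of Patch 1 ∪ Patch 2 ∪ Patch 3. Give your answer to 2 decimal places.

By inclusion–exclusion:
Individual areas: |Patch 1| = 12, |Patch 2| = 56, |Patch 3| = 27.
|Patch 1∩Patch 2| = 0 (no overlap).
|Patch 1∩Patch 3| = 0.3214.
|Patch 2∩Patch 3| = 23.6571.
|Patch 1∩Patch 2∩Patch 3| = 0.
|Patch 1 ∪ Patch 2 ∪ Patch 3| = 95 − 23.9786 + 0 = 71.02.

71.02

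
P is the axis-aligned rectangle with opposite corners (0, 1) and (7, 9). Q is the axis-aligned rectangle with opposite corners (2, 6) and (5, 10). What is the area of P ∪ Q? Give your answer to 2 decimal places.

By inclusion–exclusion:
Individual areas: |P| = 56, |Q| = 12.
|P∩Q|: x∈[2,5], y∈[6,9] → 3·3 = 9.
|P ∪ Q| = 68 − 9 = 59.00.

59.00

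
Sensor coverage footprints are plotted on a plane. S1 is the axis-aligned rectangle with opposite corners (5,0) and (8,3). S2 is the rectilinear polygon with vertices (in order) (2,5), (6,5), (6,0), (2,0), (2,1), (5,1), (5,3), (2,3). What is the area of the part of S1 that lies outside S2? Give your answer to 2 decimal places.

|S1| = 9, |S1∩S2| = 3.
|S1 ∖ S2| = |S1| − |S1∩S2| = 9 − 3 = 6.00.

6.00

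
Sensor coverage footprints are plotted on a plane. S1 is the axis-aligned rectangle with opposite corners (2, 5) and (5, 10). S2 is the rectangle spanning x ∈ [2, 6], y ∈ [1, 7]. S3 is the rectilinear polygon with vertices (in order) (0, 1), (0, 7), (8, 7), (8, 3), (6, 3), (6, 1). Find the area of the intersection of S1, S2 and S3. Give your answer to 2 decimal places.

The intersection is the polygon with vertices (2,5), (2,7), (5,7), (5,5).
By the shoelace formula its area is 6.00.

6.00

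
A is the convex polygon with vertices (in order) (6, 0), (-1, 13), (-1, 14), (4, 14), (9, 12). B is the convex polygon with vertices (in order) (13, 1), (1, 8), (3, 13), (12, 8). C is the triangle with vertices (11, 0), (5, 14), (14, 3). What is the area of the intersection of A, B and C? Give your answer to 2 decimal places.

The intersection is the polygon with vertices (8.167,10.13), (8.447,9.787), (7.842,7.368), (6.188,11.229).
By the shoelace formula its area is 3.35.

3.35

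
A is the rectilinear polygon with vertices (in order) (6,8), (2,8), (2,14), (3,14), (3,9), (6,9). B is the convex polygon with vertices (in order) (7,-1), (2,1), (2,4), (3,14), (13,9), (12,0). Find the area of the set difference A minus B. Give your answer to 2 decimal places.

4.20

|A| = 9, |A∩B| = 4.8.
|A ∖ B| = |A| − |A∩B| = 9 − 4.8 = 4.20.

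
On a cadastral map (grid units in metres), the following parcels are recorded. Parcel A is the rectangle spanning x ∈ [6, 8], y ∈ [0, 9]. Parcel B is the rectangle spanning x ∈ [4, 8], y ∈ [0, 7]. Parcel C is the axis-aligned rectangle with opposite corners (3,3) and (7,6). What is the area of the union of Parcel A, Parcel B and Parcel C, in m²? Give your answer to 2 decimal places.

35.00

By inclusion–exclusion:
Individual areas: |Parcel A| = 18, |Parcel B| = 28, |Parcel C| = 12.
|Parcel A∩Parcel B|: x∈[6,8], y∈[0,7] → 2·7 = 14.
|Parcel A∩Parcel C|: x∈[6,7], y∈[3,6] → 1·3 = 3.
|Parcel B∩Parcel C|: x∈[4,7], y∈[3,6] → 3·3 = 9.
|Parcel A∩Parcel B∩Parcel C| = 3.
|Parcel A ∪ Parcel B ∪ Parcel C| = 58 − 26 + 3 = 35.00.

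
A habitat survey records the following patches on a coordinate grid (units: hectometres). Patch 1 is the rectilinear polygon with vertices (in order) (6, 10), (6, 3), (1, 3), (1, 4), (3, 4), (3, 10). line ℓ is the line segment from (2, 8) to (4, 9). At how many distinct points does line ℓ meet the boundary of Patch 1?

1

The segment meets the boundary at (3,8.5).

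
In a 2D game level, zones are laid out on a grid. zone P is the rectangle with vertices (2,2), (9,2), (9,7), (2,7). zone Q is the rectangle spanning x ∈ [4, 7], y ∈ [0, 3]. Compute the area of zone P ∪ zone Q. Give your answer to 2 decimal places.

41.00

By inclusion–exclusion:
Individual areas: |zone P| = 35, |zone Q| = 9.
|zone P∩zone Q|: x∈[4,7], y∈[2,3] → 3·1 = 3.
|zone P ∪ zone Q| = 44 − 3 = 41.00.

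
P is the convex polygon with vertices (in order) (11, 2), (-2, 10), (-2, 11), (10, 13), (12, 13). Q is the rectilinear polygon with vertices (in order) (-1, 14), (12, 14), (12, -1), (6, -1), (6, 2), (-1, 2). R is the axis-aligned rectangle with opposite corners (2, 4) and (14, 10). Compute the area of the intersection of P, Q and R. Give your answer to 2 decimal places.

46.55

The intersection is the polygon with vertices (11.182,4), (7.75,4), (2,7.538), (2,10), (11.727,10).
By the shoelace formula its area is 46.55.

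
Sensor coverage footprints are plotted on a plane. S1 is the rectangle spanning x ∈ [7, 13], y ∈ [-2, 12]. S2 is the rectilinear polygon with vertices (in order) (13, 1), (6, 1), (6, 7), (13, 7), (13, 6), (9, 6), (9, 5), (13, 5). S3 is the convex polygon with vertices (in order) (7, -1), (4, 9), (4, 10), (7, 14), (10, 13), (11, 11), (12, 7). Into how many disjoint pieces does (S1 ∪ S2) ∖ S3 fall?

(S1 ∪ S2) ∖ S3 splits into 2 disjoint pieces (area 42.25, area 0.2667).

2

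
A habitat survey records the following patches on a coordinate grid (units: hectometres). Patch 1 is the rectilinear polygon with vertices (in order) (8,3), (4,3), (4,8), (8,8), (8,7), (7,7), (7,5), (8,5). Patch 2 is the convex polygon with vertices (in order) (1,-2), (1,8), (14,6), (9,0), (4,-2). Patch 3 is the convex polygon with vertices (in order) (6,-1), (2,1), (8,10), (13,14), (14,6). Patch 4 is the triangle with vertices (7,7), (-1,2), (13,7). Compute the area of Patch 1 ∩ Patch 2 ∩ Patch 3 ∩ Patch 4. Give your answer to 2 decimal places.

4.53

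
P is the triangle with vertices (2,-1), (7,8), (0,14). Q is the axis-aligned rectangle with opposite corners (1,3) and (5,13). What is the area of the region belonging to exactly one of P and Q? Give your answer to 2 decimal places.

21.82

|P| = 46.5, |Q| = 40, |P∩Q| = 32.3413.
|P △ Q| = |P| + |Q| − 2·|P∩Q| = 46.5 + 40 − 64.6825 = 21.82.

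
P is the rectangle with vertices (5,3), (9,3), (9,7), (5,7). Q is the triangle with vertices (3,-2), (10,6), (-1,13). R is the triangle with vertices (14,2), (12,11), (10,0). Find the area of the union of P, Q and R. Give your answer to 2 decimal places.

90.11

By inclusion–exclusion:
Individual areas: |P| = 16, |Q| = 68.5, |R| = 20.
|P∩Q| = 14.3872.
|P∩R| = 0.
|Q∩R| = 0.
|P∩Q∩R| = 0.
|P ∪ Q ∪ R| = 104.5 − 14.3872 + 0 = 90.11.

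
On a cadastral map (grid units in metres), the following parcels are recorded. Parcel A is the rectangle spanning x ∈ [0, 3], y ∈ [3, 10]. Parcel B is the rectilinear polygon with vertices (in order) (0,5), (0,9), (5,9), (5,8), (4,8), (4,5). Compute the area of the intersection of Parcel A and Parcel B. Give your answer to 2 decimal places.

12.00

The intersection is the polygon with vertices (3,5), (0,5), (0,9), (3,9).
By the shoelace formula its area is 12.00.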